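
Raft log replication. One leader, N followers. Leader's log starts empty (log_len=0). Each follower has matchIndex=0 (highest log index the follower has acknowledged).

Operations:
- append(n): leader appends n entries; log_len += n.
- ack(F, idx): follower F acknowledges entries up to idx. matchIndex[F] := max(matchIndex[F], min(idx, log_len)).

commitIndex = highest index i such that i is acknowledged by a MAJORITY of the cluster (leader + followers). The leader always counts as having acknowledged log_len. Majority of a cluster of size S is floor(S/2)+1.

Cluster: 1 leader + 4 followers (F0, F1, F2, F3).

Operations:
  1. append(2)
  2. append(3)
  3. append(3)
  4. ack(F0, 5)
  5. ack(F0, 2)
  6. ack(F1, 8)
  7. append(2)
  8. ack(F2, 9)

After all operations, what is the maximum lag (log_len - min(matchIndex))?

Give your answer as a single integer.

Op 1: append 2 -> log_len=2
Op 2: append 3 -> log_len=5
Op 3: append 3 -> log_len=8
Op 4: F0 acks idx 5 -> match: F0=5 F1=0 F2=0 F3=0; commitIndex=0
Op 5: F0 acks idx 2 -> match: F0=5 F1=0 F2=0 F3=0; commitIndex=0
Op 6: F1 acks idx 8 -> match: F0=5 F1=8 F2=0 F3=0; commitIndex=5
Op 7: append 2 -> log_len=10
Op 8: F2 acks idx 9 -> match: F0=5 F1=8 F2=9 F3=0; commitIndex=8

Answer: 10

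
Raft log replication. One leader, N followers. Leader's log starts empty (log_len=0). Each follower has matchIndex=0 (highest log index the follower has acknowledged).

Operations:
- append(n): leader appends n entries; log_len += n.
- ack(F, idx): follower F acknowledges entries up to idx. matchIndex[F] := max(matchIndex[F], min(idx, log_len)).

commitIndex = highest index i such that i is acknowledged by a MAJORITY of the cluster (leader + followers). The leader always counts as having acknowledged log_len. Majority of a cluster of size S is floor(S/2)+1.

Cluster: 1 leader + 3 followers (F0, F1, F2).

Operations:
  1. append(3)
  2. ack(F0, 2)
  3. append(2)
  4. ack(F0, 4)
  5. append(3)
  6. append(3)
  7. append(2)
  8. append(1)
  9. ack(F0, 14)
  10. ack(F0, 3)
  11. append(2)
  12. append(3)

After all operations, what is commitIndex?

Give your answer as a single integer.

Answer: 0

Derivation:
Op 1: append 3 -> log_len=3
Op 2: F0 acks idx 2 -> match: F0=2 F1=0 F2=0; commitIndex=0
Op 3: append 2 -> log_len=5
Op 4: F0 acks idx 4 -> match: F0=4 F1=0 F2=0; commitIndex=0
Op 5: append 3 -> log_len=8
Op 6: append 3 -> log_len=11
Op 7: append 2 -> log_len=13
Op 8: append 1 -> log_len=14
Op 9: F0 acks idx 14 -> match: F0=14 F1=0 F2=0; commitIndex=0
Op 10: F0 acks idx 3 -> match: F0=14 F1=0 F2=0; commitIndex=0
Op 11: append 2 -> log_len=16
Op 12: append 3 -> log_len=19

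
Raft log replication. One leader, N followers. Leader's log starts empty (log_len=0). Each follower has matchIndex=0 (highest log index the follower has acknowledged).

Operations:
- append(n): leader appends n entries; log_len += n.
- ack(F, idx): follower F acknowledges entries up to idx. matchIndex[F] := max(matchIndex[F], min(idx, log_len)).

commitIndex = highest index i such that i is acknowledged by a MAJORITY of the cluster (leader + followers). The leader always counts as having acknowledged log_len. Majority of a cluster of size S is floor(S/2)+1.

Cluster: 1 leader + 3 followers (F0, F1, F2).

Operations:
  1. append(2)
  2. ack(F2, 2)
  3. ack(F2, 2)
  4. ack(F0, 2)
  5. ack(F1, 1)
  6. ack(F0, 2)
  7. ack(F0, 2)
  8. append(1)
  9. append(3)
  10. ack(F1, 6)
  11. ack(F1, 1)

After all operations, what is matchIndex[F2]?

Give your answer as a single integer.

Answer: 2

Derivation:
Op 1: append 2 -> log_len=2
Op 2: F2 acks idx 2 -> match: F0=0 F1=0 F2=2; commitIndex=0
Op 3: F2 acks idx 2 -> match: F0=0 F1=0 F2=2; commitIndex=0
Op 4: F0 acks idx 2 -> match: F0=2 F1=0 F2=2; commitIndex=2
Op 5: F1 acks idx 1 -> match: F0=2 F1=1 F2=2; commitIndex=2
Op 6: F0 acks idx 2 -> match: F0=2 F1=1 F2=2; commitIndex=2
Op 7: F0 acks idx 2 -> match: F0=2 F1=1 F2=2; commitIndex=2
Op 8: append 1 -> log_len=3
Op 9: append 3 -> log_len=6
Op 10: F1 acks idx 6 -> match: F0=2 F1=6 F2=2; commitIndex=2
Op 11: F1 acks idx 1 -> match: F0=2 F1=6 F2=2; commitIndex=2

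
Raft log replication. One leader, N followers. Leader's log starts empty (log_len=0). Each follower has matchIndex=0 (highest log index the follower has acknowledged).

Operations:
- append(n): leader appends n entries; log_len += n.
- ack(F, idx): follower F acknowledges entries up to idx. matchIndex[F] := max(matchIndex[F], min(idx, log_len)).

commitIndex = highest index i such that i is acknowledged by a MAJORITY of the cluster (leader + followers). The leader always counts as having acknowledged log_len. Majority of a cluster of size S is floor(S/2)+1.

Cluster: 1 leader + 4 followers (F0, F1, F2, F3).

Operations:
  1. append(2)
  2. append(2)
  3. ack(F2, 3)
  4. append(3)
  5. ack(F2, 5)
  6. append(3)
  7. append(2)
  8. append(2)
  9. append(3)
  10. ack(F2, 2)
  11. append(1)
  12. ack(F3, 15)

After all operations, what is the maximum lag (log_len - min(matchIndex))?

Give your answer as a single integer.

Answer: 18

Derivation:
Op 1: append 2 -> log_len=2
Op 2: append 2 -> log_len=4
Op 3: F2 acks idx 3 -> match: F0=0 F1=0 F2=3 F3=0; commitIndex=0
Op 4: append 3 -> log_len=7
Op 5: F2 acks idx 5 -> match: F0=0 F1=0 F2=5 F3=0; commitIndex=0
Op 6: append 3 -> log_len=10
Op 7: append 2 -> log_len=12
Op 8: append 2 -> log_len=14
Op 9: append 3 -> log_len=17
Op 10: F2 acks idx 2 -> match: F0=0 F1=0 F2=5 F3=0; commitIndex=0
Op 11: append 1 -> log_len=18
Op 12: F3 acks idx 15 -> match: F0=0 F1=0 F2=5 F3=15; commitIndex=5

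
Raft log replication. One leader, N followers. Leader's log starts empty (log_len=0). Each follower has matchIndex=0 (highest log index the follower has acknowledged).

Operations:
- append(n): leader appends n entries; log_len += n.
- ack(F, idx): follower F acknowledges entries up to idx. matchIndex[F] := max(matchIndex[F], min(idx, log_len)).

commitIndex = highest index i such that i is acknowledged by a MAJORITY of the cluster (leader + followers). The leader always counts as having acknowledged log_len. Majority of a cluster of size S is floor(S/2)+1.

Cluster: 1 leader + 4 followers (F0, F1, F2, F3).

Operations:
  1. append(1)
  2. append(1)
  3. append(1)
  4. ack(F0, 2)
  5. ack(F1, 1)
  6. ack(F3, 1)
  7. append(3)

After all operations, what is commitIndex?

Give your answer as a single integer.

Op 1: append 1 -> log_len=1
Op 2: append 1 -> log_len=2
Op 3: append 1 -> log_len=3
Op 4: F0 acks idx 2 -> match: F0=2 F1=0 F2=0 F3=0; commitIndex=0
Op 5: F1 acks idx 1 -> match: F0=2 F1=1 F2=0 F3=0; commitIndex=1
Op 6: F3 acks idx 1 -> match: F0=2 F1=1 F2=0 F3=1; commitIndex=1
Op 7: append 3 -> log_len=6

Answer: 1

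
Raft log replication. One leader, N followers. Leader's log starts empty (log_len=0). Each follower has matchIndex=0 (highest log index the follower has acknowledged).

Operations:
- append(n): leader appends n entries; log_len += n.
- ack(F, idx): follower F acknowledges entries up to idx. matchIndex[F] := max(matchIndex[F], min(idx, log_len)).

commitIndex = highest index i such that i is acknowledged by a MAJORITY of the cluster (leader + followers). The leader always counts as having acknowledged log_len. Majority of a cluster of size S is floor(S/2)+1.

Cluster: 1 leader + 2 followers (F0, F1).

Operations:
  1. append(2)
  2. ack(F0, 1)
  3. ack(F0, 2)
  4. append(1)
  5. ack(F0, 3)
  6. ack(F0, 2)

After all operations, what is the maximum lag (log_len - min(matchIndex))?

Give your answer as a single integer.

Op 1: append 2 -> log_len=2
Op 2: F0 acks idx 1 -> match: F0=1 F1=0; commitIndex=1
Op 3: F0 acks idx 2 -> match: F0=2 F1=0; commitIndex=2
Op 4: append 1 -> log_len=3
Op 5: F0 acks idx 3 -> match: F0=3 F1=0; commitIndex=3
Op 6: F0 acks idx 2 -> match: F0=3 F1=0; commitIndex=3

Answer: 3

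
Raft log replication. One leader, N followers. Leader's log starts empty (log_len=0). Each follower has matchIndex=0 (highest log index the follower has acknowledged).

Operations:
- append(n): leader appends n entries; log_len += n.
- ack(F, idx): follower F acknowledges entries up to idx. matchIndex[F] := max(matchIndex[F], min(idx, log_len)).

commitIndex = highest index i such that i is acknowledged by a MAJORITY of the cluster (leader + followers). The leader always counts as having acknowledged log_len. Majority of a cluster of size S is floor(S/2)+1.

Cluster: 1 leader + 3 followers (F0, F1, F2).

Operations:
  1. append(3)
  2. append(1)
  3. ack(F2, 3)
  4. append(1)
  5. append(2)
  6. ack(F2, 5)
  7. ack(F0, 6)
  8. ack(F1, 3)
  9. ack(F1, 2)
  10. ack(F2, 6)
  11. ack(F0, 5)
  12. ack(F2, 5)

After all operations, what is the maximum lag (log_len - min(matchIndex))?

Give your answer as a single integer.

Op 1: append 3 -> log_len=3
Op 2: append 1 -> log_len=4
Op 3: F2 acks idx 3 -> match: F0=0 F1=0 F2=3; commitIndex=0
Op 4: append 1 -> log_len=5
Op 5: append 2 -> log_len=7
Op 6: F2 acks idx 5 -> match: F0=0 F1=0 F2=5; commitIndex=0
Op 7: F0 acks idx 6 -> match: F0=6 F1=0 F2=5; commitIndex=5
Op 8: F1 acks idx 3 -> match: F0=6 F1=3 F2=5; commitIndex=5
Op 9: F1 acks idx 2 -> match: F0=6 F1=3 F2=5; commitIndex=5
Op 10: F2 acks idx 6 -> match: F0=6 F1=3 F2=6; commitIndex=6
Op 11: F0 acks idx 5 -> match: F0=6 F1=3 F2=6; commitIndex=6
Op 12: F2 acks idx 5 -> match: F0=6 F1=3 F2=6; commitIndex=6

Answer: 4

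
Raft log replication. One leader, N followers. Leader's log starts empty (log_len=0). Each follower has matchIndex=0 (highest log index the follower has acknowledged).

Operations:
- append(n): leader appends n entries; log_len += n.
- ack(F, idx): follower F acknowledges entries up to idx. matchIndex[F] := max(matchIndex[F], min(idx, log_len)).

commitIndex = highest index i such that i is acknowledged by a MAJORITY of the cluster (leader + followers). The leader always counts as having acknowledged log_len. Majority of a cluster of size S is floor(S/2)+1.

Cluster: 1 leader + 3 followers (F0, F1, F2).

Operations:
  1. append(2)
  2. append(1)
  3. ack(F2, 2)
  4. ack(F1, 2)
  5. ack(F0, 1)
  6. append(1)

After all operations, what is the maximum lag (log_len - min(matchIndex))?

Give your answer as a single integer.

Answer: 3

Derivation:
Op 1: append 2 -> log_len=2
Op 2: append 1 -> log_len=3
Op 3: F2 acks idx 2 -> match: F0=0 F1=0 F2=2; commitIndex=0
Op 4: F1 acks idx 2 -> match: F0=0 F1=2 F2=2; commitIndex=2
Op 5: F0 acks idx 1 -> match: F0=1 F1=2 F2=2; commitIndex=2
Op 6: append 1 -> log_len=4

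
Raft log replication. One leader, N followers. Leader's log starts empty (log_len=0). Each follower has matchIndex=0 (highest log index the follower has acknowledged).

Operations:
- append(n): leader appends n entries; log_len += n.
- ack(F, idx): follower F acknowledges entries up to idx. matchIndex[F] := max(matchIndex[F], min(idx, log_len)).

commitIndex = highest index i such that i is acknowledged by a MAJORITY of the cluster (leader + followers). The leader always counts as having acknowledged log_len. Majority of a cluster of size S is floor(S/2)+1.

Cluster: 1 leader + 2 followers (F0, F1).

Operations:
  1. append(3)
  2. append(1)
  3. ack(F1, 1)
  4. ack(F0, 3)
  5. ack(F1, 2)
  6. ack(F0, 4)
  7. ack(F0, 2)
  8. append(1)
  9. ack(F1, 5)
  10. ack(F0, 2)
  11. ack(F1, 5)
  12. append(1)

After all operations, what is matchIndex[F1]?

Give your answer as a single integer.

Op 1: append 3 -> log_len=3
Op 2: append 1 -> log_len=4
Op 3: F1 acks idx 1 -> match: F0=0 F1=1; commitIndex=1
Op 4: F0 acks idx 3 -> match: F0=3 F1=1; commitIndex=3
Op 5: F1 acks idx 2 -> match: F0=3 F1=2; commitIndex=3
Op 6: F0 acks idx 4 -> match: F0=4 F1=2; commitIndex=4
Op 7: F0 acks idx 2 -> match: F0=4 F1=2; commitIndex=4
Op 8: append 1 -> log_len=5
Op 9: F1 acks idx 5 -> match: F0=4 F1=5; commitIndex=5
Op 10: F0 acks idx 2 -> match: F0=4 F1=5; commitIndex=5
Op 11: F1 acks idx 5 -> match: F0=4 F1=5; commitIndex=5
Op 12: append 1 -> log_len=6

Answer: 5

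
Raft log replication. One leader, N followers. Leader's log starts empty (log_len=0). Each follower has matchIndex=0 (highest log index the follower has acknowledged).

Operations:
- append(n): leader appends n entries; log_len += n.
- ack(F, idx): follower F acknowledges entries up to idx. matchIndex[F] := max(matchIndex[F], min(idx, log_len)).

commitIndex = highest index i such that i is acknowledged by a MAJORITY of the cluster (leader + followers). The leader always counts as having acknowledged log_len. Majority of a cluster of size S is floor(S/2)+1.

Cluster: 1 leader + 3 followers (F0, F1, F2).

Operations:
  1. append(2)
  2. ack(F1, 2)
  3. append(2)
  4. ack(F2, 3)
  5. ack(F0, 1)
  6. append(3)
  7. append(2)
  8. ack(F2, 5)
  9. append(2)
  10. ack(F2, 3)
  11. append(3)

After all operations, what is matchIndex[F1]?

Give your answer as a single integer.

Answer: 2

Derivation:
Op 1: append 2 -> log_len=2
Op 2: F1 acks idx 2 -> match: F0=0 F1=2 F2=0; commitIndex=0
Op 3: append 2 -> log_len=4
Op 4: F2 acks idx 3 -> match: F0=0 F1=2 F2=3; commitIndex=2
Op 5: F0 acks idx 1 -> match: F0=1 F1=2 F2=3; commitIndex=2
Op 6: append 3 -> log_len=7
Op 7: append 2 -> log_len=9
Op 8: F2 acks idx 5 -> match: F0=1 F1=2 F2=5; commitIndex=2
Op 9: append 2 -> log_len=11
Op 10: F2 acks idx 3 -> match: F0=1 F1=2 F2=5; commitIndex=2
Op 11: append 3 -> log_len=14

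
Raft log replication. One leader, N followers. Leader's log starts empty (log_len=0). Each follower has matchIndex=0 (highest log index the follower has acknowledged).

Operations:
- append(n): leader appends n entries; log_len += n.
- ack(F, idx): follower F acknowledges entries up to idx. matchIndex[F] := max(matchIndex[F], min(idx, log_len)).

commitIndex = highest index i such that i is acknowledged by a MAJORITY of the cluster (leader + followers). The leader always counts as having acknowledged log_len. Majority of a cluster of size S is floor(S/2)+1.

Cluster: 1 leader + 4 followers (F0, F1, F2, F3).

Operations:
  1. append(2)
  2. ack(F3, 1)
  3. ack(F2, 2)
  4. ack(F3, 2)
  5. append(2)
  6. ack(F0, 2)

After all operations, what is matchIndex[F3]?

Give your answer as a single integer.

Op 1: append 2 -> log_len=2
Op 2: F3 acks idx 1 -> match: F0=0 F1=0 F2=0 F3=1; commitIndex=0
Op 3: F2 acks idx 2 -> match: F0=0 F1=0 F2=2 F3=1; commitIndex=1
Op 4: F3 acks idx 2 -> match: F0=0 F1=0 F2=2 F3=2; commitIndex=2
Op 5: append 2 -> log_len=4
Op 6: F0 acks idx 2 -> match: F0=2 F1=0 F2=2 F3=2; commitIndex=2

Answer: 2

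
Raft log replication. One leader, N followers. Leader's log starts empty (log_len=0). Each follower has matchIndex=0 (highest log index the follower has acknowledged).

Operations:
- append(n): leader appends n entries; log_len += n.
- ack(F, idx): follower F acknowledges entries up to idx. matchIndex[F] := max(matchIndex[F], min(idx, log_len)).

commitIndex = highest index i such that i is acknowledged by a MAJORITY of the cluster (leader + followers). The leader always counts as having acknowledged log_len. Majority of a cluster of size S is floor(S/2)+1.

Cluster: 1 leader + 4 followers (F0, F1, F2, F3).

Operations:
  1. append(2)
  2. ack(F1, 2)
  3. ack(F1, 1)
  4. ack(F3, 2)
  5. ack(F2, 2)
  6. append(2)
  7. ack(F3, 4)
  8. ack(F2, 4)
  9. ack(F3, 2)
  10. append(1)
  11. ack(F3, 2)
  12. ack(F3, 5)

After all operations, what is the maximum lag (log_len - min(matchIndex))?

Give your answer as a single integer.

Op 1: append 2 -> log_len=2
Op 2: F1 acks idx 2 -> match: F0=0 F1=2 F2=0 F3=0; commitIndex=0
Op 3: F1 acks idx 1 -> match: F0=0 F1=2 F2=0 F3=0; commitIndex=0
Op 4: F3 acks idx 2 -> match: F0=0 F1=2 F2=0 F3=2; commitIndex=2
Op 5: F2 acks idx 2 -> match: F0=0 F1=2 F2=2 F3=2; commitIndex=2
Op 6: append 2 -> log_len=4
Op 7: F3 acks idx 4 -> match: F0=0 F1=2 F2=2 F3=4; commitIndex=2
Op 8: F2 acks idx 4 -> match: F0=0 F1=2 F2=4 F3=4; commitIndex=4
Op 9: F3 acks idx 2 -> match: F0=0 F1=2 F2=4 F3=4; commitIndex=4
Op 10: append 1 -> log_len=5
Op 11: F3 acks idx 2 -> match: F0=0 F1=2 F2=4 F3=4; commitIndex=4
Op 12: F3 acks idx 5 -> match: F0=0 F1=2 F2=4 F3=5; commitIndex=4

Answer: 5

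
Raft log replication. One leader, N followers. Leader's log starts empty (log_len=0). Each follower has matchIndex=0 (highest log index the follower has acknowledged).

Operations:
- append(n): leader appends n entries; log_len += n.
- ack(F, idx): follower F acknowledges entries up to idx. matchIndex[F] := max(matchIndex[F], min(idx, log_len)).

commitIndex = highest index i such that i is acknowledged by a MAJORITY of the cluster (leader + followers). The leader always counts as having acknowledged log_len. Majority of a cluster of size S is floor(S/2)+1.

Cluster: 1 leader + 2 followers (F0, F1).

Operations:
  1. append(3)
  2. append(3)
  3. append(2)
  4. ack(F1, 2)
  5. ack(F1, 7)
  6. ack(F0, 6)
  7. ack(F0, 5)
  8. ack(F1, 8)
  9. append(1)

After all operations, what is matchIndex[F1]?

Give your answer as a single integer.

Answer: 8

Derivation:
Op 1: append 3 -> log_len=3
Op 2: append 3 -> log_len=6
Op 3: append 2 -> log_len=8
Op 4: F1 acks idx 2 -> match: F0=0 F1=2; commitIndex=2
Op 5: F1 acks idx 7 -> match: F0=0 F1=7; commitIndex=7
Op 6: F0 acks idx 6 -> match: F0=6 F1=7; commitIndex=7
Op 7: F0 acks idx 5 -> match: F0=6 F1=7; commitIndex=7
Op 8: F1 acks idx 8 -> match: F0=6 F1=8; commitIndex=8
Op 9: append 1 -> log_len=9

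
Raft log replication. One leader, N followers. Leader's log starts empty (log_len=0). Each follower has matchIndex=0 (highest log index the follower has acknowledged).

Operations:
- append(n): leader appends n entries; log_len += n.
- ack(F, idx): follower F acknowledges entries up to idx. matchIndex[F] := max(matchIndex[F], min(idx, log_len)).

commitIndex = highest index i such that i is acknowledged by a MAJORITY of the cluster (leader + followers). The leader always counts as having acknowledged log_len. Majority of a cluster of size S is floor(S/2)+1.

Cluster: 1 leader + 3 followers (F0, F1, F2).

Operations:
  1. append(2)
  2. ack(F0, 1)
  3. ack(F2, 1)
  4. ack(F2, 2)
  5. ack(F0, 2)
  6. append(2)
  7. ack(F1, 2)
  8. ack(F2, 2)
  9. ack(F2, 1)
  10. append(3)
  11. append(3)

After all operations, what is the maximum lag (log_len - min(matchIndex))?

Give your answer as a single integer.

Answer: 8

Derivation:
Op 1: append 2 -> log_len=2
Op 2: F0 acks idx 1 -> match: F0=1 F1=0 F2=0; commitIndex=0
Op 3: F2 acks idx 1 -> match: F0=1 F1=0 F2=1; commitIndex=1
Op 4: F2 acks idx 2 -> match: F0=1 F1=0 F2=2; commitIndex=1
Op 5: F0 acks idx 2 -> match: F0=2 F1=0 F2=2; commitIndex=2
Op 6: append 2 -> log_len=4
Op 7: F1 acks idx 2 -> match: F0=2 F1=2 F2=2; commitIndex=2
Op 8: F2 acks idx 2 -> match: F0=2 F1=2 F2=2; commitIndex=2
Op 9: F2 acks idx 1 -> match: F0=2 F1=2 F2=2; commitIndex=2
Op 10: append 3 -> log_len=7
Op 11: append 3 -> log_len=10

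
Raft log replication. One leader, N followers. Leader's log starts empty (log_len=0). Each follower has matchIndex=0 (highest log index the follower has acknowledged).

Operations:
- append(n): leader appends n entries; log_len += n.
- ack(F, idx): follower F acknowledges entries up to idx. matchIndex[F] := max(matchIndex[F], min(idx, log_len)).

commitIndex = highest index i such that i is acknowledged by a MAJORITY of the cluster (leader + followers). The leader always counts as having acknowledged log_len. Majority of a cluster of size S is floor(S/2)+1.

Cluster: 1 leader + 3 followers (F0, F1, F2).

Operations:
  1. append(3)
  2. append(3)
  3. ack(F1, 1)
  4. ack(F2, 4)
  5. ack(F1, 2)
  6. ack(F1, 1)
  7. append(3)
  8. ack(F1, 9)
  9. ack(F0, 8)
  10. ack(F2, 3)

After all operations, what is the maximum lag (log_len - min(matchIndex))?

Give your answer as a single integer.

Answer: 5

Derivation:
Op 1: append 3 -> log_len=3
Op 2: append 3 -> log_len=6
Op 3: F1 acks idx 1 -> match: F0=0 F1=1 F2=0; commitIndex=0
Op 4: F2 acks idx 4 -> match: F0=0 F1=1 F2=4; commitIndex=1
Op 5: F1 acks idx 2 -> match: F0=0 F1=2 F2=4; commitIndex=2
Op 6: F1 acks idx 1 -> match: F0=0 F1=2 F2=4; commitIndex=2
Op 7: append 3 -> log_len=9
Op 8: F1 acks idx 9 -> match: F0=0 F1=9 F2=4; commitIndex=4
Op 9: F0 acks idx 8 -> match: F0=8 F1=9 F2=4; commitIndex=8
Op 10: F2 acks idx 3 -> match: F0=8 F1=9 F2=4; commitIndex=8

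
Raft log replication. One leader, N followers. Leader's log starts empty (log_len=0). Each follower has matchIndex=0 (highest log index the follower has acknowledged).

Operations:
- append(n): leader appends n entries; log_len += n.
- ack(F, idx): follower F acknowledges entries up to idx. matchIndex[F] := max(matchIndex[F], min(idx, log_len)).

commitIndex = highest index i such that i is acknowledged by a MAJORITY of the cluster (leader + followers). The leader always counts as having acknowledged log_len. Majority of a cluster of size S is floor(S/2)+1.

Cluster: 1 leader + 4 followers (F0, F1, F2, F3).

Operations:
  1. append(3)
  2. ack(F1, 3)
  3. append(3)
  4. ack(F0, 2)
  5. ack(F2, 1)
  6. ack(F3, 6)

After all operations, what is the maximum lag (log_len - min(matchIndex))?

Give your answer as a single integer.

Answer: 5

Derivation:
Op 1: append 3 -> log_len=3
Op 2: F1 acks idx 3 -> match: F0=0 F1=3 F2=0 F3=0; commitIndex=0
Op 3: append 3 -> log_len=6
Op 4: F0 acks idx 2 -> match: F0=2 F1=3 F2=0 F3=0; commitIndex=2
Op 5: F2 acks idx 1 -> match: F0=2 F1=3 F2=1 F3=0; commitIndex=2
Op 6: F3 acks idx 6 -> match: F0=2 F1=3 F2=1 F3=6; commitIndex=3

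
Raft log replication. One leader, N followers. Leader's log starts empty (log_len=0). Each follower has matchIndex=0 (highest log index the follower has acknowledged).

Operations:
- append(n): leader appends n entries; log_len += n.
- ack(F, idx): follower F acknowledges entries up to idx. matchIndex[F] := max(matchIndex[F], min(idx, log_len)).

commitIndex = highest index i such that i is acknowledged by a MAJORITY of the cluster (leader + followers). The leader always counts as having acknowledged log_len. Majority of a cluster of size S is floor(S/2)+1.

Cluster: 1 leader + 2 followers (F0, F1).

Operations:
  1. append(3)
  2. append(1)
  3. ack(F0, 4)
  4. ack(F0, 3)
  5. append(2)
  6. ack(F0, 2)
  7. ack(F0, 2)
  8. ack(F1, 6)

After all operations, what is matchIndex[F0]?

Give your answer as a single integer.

Answer: 4

Derivation:
Op 1: append 3 -> log_len=3
Op 2: append 1 -> log_len=4
Op 3: F0 acks idx 4 -> match: F0=4 F1=0; commitIndex=4
Op 4: F0 acks idx 3 -> match: F0=4 F1=0; commitIndex=4
Op 5: append 2 -> log_len=6
Op 6: F0 acks idx 2 -> match: F0=4 F1=0; commitIndex=4
Op 7: F0 acks idx 2 -> match: F0=4 F1=0; commitIndex=4
Op 8: F1 acks idx 6 -> match: F0=4 F1=6; commitIndex=6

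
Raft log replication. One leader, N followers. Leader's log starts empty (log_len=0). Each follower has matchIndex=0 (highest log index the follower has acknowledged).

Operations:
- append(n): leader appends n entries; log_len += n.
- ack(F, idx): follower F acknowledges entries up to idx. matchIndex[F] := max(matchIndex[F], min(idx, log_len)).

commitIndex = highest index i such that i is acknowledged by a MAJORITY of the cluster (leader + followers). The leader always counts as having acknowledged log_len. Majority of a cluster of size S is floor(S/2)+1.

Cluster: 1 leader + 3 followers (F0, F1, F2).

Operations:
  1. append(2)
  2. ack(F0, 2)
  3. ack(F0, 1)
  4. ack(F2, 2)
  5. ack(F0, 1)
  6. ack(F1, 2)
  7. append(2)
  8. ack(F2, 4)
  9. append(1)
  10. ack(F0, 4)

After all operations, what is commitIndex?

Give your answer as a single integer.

Op 1: append 2 -> log_len=2
Op 2: F0 acks idx 2 -> match: F0=2 F1=0 F2=0; commitIndex=0
Op 3: F0 acks idx 1 -> match: F0=2 F1=0 F2=0; commitIndex=0
Op 4: F2 acks idx 2 -> match: F0=2 F1=0 F2=2; commitIndex=2
Op 5: F0 acks idx 1 -> match: F0=2 F1=0 F2=2; commitIndex=2
Op 6: F1 acks idx 2 -> match: F0=2 F1=2 F2=2; commitIndex=2
Op 7: append 2 -> log_len=4
Op 8: F2 acks idx 4 -> match: F0=2 F1=2 F2=4; commitIndex=2
Op 9: append 1 -> log_len=5
Op 10: F0 acks idx 4 -> match: F0=4 F1=2 F2=4; commitIndex=4

Answer: 4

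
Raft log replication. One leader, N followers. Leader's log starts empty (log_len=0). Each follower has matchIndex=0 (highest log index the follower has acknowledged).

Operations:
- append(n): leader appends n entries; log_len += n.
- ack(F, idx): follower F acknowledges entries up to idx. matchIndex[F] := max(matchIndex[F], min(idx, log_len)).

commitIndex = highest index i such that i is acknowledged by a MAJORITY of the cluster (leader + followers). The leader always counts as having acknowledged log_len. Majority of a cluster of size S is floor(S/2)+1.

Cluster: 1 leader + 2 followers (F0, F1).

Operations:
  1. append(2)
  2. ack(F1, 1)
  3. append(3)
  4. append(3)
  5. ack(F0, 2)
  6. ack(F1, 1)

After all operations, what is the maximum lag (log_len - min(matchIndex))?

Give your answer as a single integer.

Answer: 7

Derivation:
Op 1: append 2 -> log_len=2
Op 2: F1 acks idx 1 -> match: F0=0 F1=1; commitIndex=1
Op 3: append 3 -> log_len=5
Op 4: append 3 -> log_len=8
Op 5: F0 acks idx 2 -> match: F0=2 F1=1; commitIndex=2
Op 6: F1 acks idx 1 -> match: F0=2 F1=1; commitIndex=2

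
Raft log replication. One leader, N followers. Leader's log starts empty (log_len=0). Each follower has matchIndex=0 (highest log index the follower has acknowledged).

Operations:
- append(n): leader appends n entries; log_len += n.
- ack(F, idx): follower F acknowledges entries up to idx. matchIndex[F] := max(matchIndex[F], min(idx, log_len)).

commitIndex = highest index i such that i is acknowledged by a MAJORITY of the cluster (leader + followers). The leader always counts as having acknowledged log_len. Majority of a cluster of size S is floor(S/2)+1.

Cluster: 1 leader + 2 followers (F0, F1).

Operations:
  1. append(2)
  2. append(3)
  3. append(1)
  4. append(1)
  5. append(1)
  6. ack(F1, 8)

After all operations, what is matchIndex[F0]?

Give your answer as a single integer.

Op 1: append 2 -> log_len=2
Op 2: append 3 -> log_len=5
Op 3: append 1 -> log_len=6
Op 4: append 1 -> log_len=7
Op 5: append 1 -> log_len=8
Op 6: F1 acks idx 8 -> match: F0=0 F1=8; commitIndex=8

Answer: 0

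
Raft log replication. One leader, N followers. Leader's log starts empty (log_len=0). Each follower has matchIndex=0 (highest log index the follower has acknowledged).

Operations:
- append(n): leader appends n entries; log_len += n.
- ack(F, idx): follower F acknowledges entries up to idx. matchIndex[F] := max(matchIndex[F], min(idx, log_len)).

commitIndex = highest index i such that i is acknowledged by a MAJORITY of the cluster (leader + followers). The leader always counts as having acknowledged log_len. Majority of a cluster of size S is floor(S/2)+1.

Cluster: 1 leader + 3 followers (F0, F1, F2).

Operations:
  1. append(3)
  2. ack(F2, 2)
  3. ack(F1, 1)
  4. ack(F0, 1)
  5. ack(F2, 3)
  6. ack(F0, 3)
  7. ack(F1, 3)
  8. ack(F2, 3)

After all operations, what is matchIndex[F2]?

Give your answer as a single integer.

Op 1: append 3 -> log_len=3
Op 2: F2 acks idx 2 -> match: F0=0 F1=0 F2=2; commitIndex=0
Op 3: F1 acks idx 1 -> match: F0=0 F1=1 F2=2; commitIndex=1
Op 4: F0 acks idx 1 -> match: F0=1 F1=1 F2=2; commitIndex=1
Op 5: F2 acks idx 3 -> match: F0=1 F1=1 F2=3; commitIndex=1
Op 6: F0 acks idx 3 -> match: F0=3 F1=1 F2=3; commitIndex=3
Op 7: F1 acks idx 3 -> match: F0=3 F1=3 F2=3; commitIndex=3
Op 8: F2 acks idx 3 -> match: F0=3 F1=3 F2=3; commitIndex=3

Answer: 3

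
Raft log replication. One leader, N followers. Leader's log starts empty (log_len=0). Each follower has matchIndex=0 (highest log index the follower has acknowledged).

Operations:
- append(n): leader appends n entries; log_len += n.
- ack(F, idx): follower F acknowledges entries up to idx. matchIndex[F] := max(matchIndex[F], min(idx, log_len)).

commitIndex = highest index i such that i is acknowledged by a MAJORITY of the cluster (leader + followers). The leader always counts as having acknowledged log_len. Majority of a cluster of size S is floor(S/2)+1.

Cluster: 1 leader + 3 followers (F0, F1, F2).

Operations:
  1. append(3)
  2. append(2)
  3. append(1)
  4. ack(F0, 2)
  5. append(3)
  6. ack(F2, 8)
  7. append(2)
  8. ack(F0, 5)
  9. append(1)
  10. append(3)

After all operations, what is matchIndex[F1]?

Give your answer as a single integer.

Answer: 0

Derivation:
Op 1: append 3 -> log_len=3
Op 2: append 2 -> log_len=5
Op 3: append 1 -> log_len=6
Op 4: F0 acks idx 2 -> match: F0=2 F1=0 F2=0; commitIndex=0
Op 5: append 3 -> log_len=9
Op 6: F2 acks idx 8 -> match: F0=2 F1=0 F2=8; commitIndex=2
Op 7: append 2 -> log_len=11
Op 8: F0 acks idx 5 -> match: F0=5 F1=0 F2=8; commitIndex=5
Op 9: append 1 -> log_len=12
Op 10: append 3 -> log_len=15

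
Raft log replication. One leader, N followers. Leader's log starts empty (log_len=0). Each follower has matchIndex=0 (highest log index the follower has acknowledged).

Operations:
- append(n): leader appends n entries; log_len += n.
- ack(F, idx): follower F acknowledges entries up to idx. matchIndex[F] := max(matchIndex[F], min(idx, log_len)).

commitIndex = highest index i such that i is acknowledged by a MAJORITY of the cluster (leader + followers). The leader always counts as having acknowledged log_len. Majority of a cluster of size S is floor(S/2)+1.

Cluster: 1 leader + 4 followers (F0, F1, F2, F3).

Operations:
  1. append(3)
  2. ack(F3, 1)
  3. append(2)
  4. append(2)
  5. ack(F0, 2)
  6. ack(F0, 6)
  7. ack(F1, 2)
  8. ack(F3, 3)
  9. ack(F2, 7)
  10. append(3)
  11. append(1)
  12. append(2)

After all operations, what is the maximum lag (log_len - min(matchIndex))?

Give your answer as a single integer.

Answer: 11

Derivation:
Op 1: append 3 -> log_len=3
Op 2: F3 acks idx 1 -> match: F0=0 F1=0 F2=0 F3=1; commitIndex=0
Op 3: append 2 -> log_len=5
Op 4: append 2 -> log_len=7
Op 5: F0 acks idx 2 -> match: F0=2 F1=0 F2=0 F3=1; commitIndex=1
Op 6: F0 acks idx 6 -> match: F0=6 F1=0 F2=0 F3=1; commitIndex=1
Op 7: F1 acks idx 2 -> match: F0=6 F1=2 F2=0 F3=1; commitIndex=2
Op 8: F3 acks idx 3 -> match: F0=6 F1=2 F2=0 F3=3; commitIndex=3
Op 9: F2 acks idx 7 -> match: F0=6 F1=2 F2=7 F3=3; commitIndex=6
Op 10: append 3 -> log_len=10
Op 11: append 1 -> log_len=11
Op 12: append 2 -> log_len=13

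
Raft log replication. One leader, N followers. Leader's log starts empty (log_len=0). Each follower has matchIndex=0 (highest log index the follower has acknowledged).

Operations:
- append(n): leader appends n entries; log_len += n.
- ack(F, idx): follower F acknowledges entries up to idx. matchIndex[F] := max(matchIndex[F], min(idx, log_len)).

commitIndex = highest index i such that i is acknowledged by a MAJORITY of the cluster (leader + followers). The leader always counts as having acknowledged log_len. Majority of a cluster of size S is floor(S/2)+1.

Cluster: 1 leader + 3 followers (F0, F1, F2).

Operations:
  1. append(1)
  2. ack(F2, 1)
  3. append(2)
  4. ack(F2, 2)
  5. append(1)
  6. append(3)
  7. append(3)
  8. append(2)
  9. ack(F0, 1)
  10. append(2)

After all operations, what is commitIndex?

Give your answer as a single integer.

Answer: 1

Derivation:
Op 1: append 1 -> log_len=1
Op 2: F2 acks idx 1 -> match: F0=0 F1=0 F2=1; commitIndex=0
Op 3: append 2 -> log_len=3
Op 4: F2 acks idx 2 -> match: F0=0 F1=0 F2=2; commitIndex=0
Op 5: append 1 -> log_len=4
Op 6: append 3 -> log_len=7
Op 7: append 3 -> log_len=10
Op 8: append 2 -> log_len=12
Op 9: F0 acks idx 1 -> match: F0=1 F1=0 F2=2; commitIndex=1
Op 10: append 2 -> log_len=14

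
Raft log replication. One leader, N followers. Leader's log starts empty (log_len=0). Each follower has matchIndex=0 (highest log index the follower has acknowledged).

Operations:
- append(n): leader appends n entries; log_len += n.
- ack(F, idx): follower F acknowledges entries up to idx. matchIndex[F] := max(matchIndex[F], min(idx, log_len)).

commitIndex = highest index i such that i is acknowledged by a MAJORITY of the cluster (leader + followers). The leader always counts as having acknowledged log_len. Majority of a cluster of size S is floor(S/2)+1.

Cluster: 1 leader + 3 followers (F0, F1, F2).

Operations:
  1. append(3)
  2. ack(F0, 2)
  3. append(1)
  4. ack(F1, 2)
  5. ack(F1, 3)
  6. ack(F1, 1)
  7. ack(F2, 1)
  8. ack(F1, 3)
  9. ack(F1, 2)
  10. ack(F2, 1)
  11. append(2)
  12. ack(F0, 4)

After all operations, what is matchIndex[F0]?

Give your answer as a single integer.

Op 1: append 3 -> log_len=3
Op 2: F0 acks idx 2 -> match: F0=2 F1=0 F2=0; commitIndex=0
Op 3: append 1 -> log_len=4
Op 4: F1 acks idx 2 -> match: F0=2 F1=2 F2=0; commitIndex=2
Op 5: F1 acks idx 3 -> match: F0=2 F1=3 F2=0; commitIndex=2
Op 6: F1 acks idx 1 -> match: F0=2 F1=3 F2=0; commitIndex=2
Op 7: F2 acks idx 1 -> match: F0=2 F1=3 F2=1; commitIndex=2
Op 8: F1 acks idx 3 -> match: F0=2 F1=3 F2=1; commitIndex=2
Op 9: F1 acks idx 2 -> match: F0=2 F1=3 F2=1; commitIndex=2
Op 10: F2 acks idx 1 -> match: F0=2 F1=3 F2=1; commitIndex=2
Op 11: append 2 -> log_len=6
Op 12: F0 acks idx 4 -> match: F0=4 F1=3 F2=1; commitIndex=3

Answer: 4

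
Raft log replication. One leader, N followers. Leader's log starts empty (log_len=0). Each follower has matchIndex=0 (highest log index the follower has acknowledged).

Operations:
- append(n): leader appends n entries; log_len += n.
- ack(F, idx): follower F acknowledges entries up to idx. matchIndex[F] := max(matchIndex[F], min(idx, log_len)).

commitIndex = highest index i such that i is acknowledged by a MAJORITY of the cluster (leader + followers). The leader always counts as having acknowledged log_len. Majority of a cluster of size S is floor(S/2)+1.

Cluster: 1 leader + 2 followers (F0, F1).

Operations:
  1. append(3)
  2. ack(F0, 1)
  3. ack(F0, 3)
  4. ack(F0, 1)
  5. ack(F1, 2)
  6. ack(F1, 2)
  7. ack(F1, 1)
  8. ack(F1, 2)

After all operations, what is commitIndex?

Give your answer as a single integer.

Answer: 3

Derivation:
Op 1: append 3 -> log_len=3
Op 2: F0 acks idx 1 -> match: F0=1 F1=0; commitIndex=1
Op 3: F0 acks idx 3 -> match: F0=3 F1=0; commitIndex=3
Op 4: F0 acks idx 1 -> match: F0=3 F1=0; commitIndex=3
Op 5: F1 acks idx 2 -> match: F0=3 F1=2; commitIndex=3
Op 6: F1 acks idx 2 -> match: F0=3 F1=2; commitIndex=3
Op 7: F1 acks idx 1 -> match: F0=3 F1=2; commitIndex=3
Op 8: F1 acks idx 2 -> match: F0=3 F1=2; commitIndex=3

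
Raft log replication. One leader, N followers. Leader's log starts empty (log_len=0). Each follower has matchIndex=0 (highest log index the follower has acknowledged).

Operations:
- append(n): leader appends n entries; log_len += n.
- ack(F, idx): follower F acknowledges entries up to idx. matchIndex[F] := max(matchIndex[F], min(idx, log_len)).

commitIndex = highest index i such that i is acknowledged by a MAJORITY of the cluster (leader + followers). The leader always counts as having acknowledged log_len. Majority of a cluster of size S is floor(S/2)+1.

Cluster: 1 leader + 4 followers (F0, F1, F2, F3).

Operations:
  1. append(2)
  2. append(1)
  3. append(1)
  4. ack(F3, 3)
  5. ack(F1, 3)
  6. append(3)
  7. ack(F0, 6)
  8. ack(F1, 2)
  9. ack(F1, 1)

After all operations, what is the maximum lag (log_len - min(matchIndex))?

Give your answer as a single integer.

Op 1: append 2 -> log_len=2
Op 2: append 1 -> log_len=3
Op 3: append 1 -> log_len=4
Op 4: F3 acks idx 3 -> match: F0=0 F1=0 F2=0 F3=3; commitIndex=0
Op 5: F1 acks idx 3 -> match: F0=0 F1=3 F2=0 F3=3; commitIndex=3
Op 6: append 3 -> log_len=7
Op 7: F0 acks idx 6 -> match: F0=6 F1=3 F2=0 F3=3; commitIndex=3
Op 8: F1 acks idx 2 -> match: F0=6 F1=3 F2=0 F3=3; commitIndex=3
Op 9: F1 acks idx 1 -> match: F0=6 F1=3 F2=0 F3=3; commitIndex=3

Answer: 7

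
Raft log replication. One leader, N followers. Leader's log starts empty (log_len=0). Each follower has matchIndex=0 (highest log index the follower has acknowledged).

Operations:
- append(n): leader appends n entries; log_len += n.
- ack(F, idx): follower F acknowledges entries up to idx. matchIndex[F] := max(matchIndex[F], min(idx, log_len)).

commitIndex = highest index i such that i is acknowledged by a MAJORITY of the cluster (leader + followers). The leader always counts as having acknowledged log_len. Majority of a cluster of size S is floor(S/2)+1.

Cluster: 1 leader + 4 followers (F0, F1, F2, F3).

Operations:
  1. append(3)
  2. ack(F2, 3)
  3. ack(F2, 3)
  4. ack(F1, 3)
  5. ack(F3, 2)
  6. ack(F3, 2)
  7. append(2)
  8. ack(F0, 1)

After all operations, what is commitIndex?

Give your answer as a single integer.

Answer: 3

Derivation:
Op 1: append 3 -> log_len=3
Op 2: F2 acks idx 3 -> match: F0=0 F1=0 F2=3 F3=0; commitIndex=0
Op 3: F2 acks idx 3 -> match: F0=0 F1=0 F2=3 F3=0; commitIndex=0
Op 4: F1 acks idx 3 -> match: F0=0 F1=3 F2=3 F3=0; commitIndex=3
Op 5: F3 acks idx 2 -> match: F0=0 F1=3 F2=3 F3=2; commitIndex=3
Op 6: F3 acks idx 2 -> match: F0=0 F1=3 F2=3 F3=2; commitIndex=3
Op 7: append 2 -> log_len=5
Op 8: F0 acks idx 1 -> match: F0=1 F1=3 F2=3 F3=2; commitIndex=3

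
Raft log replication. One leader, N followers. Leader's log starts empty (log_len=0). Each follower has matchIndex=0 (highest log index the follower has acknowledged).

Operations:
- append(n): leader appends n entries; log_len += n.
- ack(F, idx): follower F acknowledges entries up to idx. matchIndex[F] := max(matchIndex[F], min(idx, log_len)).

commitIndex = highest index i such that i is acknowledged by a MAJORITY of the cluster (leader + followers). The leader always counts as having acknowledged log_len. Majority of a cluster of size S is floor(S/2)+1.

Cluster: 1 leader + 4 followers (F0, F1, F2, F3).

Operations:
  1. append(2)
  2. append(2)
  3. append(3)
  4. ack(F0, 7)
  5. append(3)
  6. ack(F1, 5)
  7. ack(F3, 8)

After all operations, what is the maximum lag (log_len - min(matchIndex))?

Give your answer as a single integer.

Op 1: append 2 -> log_len=2
Op 2: append 2 -> log_len=4
Op 3: append 3 -> log_len=7
Op 4: F0 acks idx 7 -> match: F0=7 F1=0 F2=0 F3=0; commitIndex=0
Op 5: append 3 -> log_len=10
Op 6: F1 acks idx 5 -> match: F0=7 F1=5 F2=0 F3=0; commitIndex=5
Op 7: F3 acks idx 8 -> match: F0=7 F1=5 F2=0 F3=8; commitIndex=7

Answer: 10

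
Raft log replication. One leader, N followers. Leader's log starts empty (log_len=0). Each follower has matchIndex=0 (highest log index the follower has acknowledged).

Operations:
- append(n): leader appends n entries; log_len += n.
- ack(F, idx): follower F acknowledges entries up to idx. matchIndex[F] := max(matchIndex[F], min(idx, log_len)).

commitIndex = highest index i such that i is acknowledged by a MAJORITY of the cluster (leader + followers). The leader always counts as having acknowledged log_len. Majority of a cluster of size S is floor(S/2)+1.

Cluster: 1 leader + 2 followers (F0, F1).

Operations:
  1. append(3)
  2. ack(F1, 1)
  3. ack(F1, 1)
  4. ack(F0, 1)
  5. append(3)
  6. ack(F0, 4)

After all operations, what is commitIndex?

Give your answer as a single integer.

Op 1: append 3 -> log_len=3
Op 2: F1 acks idx 1 -> match: F0=0 F1=1; commitIndex=1
Op 3: F1 acks idx 1 -> match: F0=0 F1=1; commitIndex=1
Op 4: F0 acks idx 1 -> match: F0=1 F1=1; commitIndex=1
Op 5: append 3 -> log_len=6
Op 6: F0 acks idx 4 -> match: F0=4 F1=1; commitIndex=4

Answer: 4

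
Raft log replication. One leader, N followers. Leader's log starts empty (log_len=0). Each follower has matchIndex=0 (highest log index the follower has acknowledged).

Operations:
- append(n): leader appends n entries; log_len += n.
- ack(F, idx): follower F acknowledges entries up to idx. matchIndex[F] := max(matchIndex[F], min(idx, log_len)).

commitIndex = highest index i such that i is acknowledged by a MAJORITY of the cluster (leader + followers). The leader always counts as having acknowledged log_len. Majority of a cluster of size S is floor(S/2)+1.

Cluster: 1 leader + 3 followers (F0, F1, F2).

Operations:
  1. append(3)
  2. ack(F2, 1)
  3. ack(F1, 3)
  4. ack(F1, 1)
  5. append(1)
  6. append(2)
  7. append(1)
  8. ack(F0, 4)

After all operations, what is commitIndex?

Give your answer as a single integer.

Answer: 3

Derivation:
Op 1: append 3 -> log_len=3
Op 2: F2 acks idx 1 -> match: F0=0 F1=0 F2=1; commitIndex=0
Op 3: F1 acks idx 3 -> match: F0=0 F1=3 F2=1; commitIndex=1
Op 4: F1 acks idx 1 -> match: F0=0 F1=3 F2=1; commitIndex=1
Op 5: append 1 -> log_len=4
Op 6: append 2 -> log_len=6
Op 7: append 1 -> log_len=7
Op 8: F0 acks idx 4 -> match: F0=4 F1=3 F2=1; commitIndex=3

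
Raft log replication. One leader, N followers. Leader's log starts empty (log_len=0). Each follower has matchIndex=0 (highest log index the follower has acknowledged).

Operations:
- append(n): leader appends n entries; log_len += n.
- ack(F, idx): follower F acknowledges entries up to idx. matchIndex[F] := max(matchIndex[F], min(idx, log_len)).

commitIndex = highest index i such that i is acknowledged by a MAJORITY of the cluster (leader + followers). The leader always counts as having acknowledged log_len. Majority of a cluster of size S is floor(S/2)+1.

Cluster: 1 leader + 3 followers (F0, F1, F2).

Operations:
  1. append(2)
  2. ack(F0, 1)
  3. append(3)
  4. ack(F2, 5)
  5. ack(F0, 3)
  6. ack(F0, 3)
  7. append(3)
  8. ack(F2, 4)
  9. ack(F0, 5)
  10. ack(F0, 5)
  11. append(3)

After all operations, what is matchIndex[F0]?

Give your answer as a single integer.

Answer: 5

Derivation:
Op 1: append 2 -> log_len=2
Op 2: F0 acks idx 1 -> match: F0=1 F1=0 F2=0; commitIndex=0
Op 3: append 3 -> log_len=5
Op 4: F2 acks idx 5 -> match: F0=1 F1=0 F2=5; commitIndex=1
Op 5: F0 acks idx 3 -> match: F0=3 F1=0 F2=5; commitIndex=3
Op 6: F0 acks idx 3 -> match: F0=3 F1=0 F2=5; commitIndex=3
Op 7: append 3 -> log_len=8
Op 8: F2 acks idx 4 -> match: F0=3 F1=0 F2=5; commitIndex=3
Op 9: F0 acks idx 5 -> match: F0=5 F1=0 F2=5; commitIndex=5
Op 10: F0 acks idx 5 -> match: F0=5 F1=0 F2=5; commitIndex=5
Op 11: append 3 -> log_len=11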